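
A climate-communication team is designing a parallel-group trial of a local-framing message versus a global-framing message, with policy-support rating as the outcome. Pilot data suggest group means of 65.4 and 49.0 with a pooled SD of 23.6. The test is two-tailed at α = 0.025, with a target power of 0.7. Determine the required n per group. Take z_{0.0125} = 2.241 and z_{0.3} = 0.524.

Cohen's d = |M₁ − M₂| / SD_pooled = |65.4 − 49.0| / 23.6 = 16.4 / 23.6 = 0.695.
For two independent groups with equal n: n = 2·((z_{α/2} + z_β) / d)².
z_{α/2} + z_β = 2.241 + 0.524 = 2.765.
n = 2 × (2.765 / 0.695)² = 2 × 3.978² = 2 × 15.83 = 31.7.
Round up to the next whole participant.

n = 32 per group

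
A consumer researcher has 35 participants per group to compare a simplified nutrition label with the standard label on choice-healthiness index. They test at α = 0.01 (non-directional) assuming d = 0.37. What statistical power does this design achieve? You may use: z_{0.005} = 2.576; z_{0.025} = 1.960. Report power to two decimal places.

power ≈ 0.15

For two equal groups, power = Φ(d·√(n/2) − z_{α/2}).
d·√(n/2) = 0.37 × √(35/2) = 0.37 × 4.183 = 1.548.
z_β = 1.548 − 2.576 = -1.028.
Power = Φ(-1.028) = 0.152.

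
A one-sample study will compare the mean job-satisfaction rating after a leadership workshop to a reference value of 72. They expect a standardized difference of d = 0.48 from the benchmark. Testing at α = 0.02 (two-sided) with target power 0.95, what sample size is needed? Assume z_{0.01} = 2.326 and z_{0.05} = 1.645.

n = 69

For a one-sample test: n = ((z_{α/2} + z_β) / d)².
z_{α/2} + z_β = 2.326 + 1.645 = 3.971.
n = (3.971 / 0.48)² = 8.273² = 68.44.
Round up.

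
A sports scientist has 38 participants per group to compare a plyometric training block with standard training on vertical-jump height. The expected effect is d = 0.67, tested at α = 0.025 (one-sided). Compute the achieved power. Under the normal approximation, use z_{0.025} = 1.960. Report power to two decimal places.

For two equal groups, power = Φ(d·√(n/2) − z_{α}).
d·√(n/2) = 0.67 × √(38/2) = 0.67 × 4.359 = 2.920.
z_β = 2.920 − 1.960 = 0.960.
Power = Φ(0.960) = 0.832.

power ≈ 0.83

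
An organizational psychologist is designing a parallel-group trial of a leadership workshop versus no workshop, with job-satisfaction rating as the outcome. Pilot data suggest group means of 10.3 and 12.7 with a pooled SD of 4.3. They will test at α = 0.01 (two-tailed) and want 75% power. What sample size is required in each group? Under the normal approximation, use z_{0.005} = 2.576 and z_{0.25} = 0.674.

n = 68 per group

Cohen's d = |M₁ − M₂| / SD_pooled = |10.3 − 12.7| / 4.3 = 2.4 / 4.3 = 0.558.
For two independent groups with equal n: n = 2·((z_{α/2} + z_β) / d)².
z_{α/2} + z_β = 2.576 + 0.674 = 3.250.
n = 2 × (3.250 / 0.558)² = 2 × 5.824² = 2 × 33.92 = 67.8.
Round up to the next whole participant.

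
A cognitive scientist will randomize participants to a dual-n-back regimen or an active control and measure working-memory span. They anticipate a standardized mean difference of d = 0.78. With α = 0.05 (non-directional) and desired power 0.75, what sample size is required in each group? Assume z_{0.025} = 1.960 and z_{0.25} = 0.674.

n = 23 per group

For two independent groups with equal n: n = 2·((z_{α/2} + z_β) / d)².
z_{α/2} + z_β = 1.960 + 0.674 = 2.634.
n = 2 × (2.634 / 0.78)² = 2 × 3.377² = 2 × 11.40 = 22.8.
Round up to the next whole participant.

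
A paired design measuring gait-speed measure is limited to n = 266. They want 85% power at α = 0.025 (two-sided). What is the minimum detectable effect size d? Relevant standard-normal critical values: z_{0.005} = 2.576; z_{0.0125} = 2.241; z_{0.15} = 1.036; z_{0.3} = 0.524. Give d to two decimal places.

For a single sample (or paired design) of n = 266: d_min = (z_{α/2} + z_β)/√n.
z-sum = 2.241 + 1.036 = 3.277.
d_min = 3.277 / √266 = 3.277 / 16.310 = 0.201.

d_min ≈ 0.20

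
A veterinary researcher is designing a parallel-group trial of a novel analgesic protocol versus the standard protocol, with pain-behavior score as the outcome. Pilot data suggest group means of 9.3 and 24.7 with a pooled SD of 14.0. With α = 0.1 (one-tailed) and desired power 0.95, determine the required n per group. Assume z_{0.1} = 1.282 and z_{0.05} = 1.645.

n = 15 per group

Cohen's d = |M₁ − M₂| / SD_pooled = |9.3 − 24.7| / 14.0 = 15.4 / 14.0 = 1.100.
For two independent groups with equal n: n = 2·((z_{α} + z_β) / d)².
z_{α} + z_β = 1.282 + 1.645 = 2.927.
n = 2 × (2.927 / 1.100)² = 2 × 2.661² = 2 × 7.08 = 14.2.
Round up to the next whole participant.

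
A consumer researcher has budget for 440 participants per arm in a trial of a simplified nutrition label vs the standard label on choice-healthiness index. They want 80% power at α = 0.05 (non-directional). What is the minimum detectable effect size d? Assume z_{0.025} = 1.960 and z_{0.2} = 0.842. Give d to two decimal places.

For two independent groups of n = 440 each: d_min = (z_{α/2} + z_β)·√(2/n).
z-sum = 1.960 + 0.842 = 2.802.
d_min = 2.802 × √(2/440) = 2.802 × 0.0674 = 0.189.

d_min ≈ 0.19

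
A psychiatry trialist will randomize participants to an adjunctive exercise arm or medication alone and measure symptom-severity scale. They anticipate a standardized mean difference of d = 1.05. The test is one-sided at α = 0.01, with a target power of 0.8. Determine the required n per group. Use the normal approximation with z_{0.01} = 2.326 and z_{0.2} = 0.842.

n = 19 per group

For two independent groups with equal n: n = 2·((z_{α} + z_β) / d)².
z_{α} + z_β = 2.326 + 0.842 = 3.168.
n = 2 × (3.168 / 1.05)² = 2 × 3.017² = 2 × 9.10 = 18.2.
Round up to the next whole participant.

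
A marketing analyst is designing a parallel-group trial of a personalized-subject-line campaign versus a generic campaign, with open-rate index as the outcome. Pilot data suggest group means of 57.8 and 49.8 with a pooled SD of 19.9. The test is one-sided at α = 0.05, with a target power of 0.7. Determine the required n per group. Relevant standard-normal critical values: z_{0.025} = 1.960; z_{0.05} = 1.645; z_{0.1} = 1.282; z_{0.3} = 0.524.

Cohen's d = |M₁ − M₂| / SD_pooled = |57.8 − 49.8| / 19.9 = 8.0 / 19.9 = 0.402.
For two independent groups with equal n: n = 2·((z_{α} + z_β) / d)².
z_{α} + z_β = 1.645 + 0.524 = 2.169.
n = 2 × (2.169 / 0.402)² = 2 × 5.396² = 2 × 29.11 = 58.2.
Round up to the next whole participant.

n = 59 per group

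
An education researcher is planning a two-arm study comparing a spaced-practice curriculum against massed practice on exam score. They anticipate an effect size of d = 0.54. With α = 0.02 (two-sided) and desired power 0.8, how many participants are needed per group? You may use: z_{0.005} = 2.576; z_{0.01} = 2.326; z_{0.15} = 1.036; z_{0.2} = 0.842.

n = 69 per group

For two independent groups with equal n: n = 2·((z_{α/2} + z_β) / d)².
z_{α/2} + z_β = 2.326 + 0.842 = 3.168.
n = 2 × (3.168 / 0.54)² = 2 × 5.867² = 2 × 34.42 = 68.8.
Round up to the next whole participant.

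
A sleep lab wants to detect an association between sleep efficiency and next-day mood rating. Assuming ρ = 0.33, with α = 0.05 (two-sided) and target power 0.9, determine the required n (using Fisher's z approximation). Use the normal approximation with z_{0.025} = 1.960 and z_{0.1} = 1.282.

Fisher's z: C = ½·ln((1+r)/(1−r)) = ½·ln(1.9851) = 0.3428.
n = ((z_{α/2} + z_β)/C)² + 3.
(1.960 + 1.282) / 0.3428 = 3.242 / 0.3428 = 9.457.
n = 9.457² + 3 = 89.44 + 3 = 92.4.
Round up.

n = 93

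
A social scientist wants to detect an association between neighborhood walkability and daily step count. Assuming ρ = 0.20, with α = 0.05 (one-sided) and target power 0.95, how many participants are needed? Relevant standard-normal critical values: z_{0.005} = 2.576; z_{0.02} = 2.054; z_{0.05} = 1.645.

n = 267

Fisher's z: C = ½·ln((1+r)/(1−r)) = ½·ln(1.5000) = 0.2027.
n = ((z_{α} + z_β)/C)² + 3.
(1.645 + 1.645) / 0.2027 = 3.290 / 0.2027 = 16.231.
n = 16.231² + 3 = 263.44 + 3 = 266.4.
Round up.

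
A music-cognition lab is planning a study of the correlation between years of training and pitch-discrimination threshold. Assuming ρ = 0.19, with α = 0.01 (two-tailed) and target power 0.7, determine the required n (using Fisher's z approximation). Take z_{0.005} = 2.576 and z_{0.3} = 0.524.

n = 263

Fisher's z: C = ½·ln((1+r)/(1−r)) = ½·ln(1.4691) = 0.1923.
n = ((z_{α/2} + z_β)/C)² + 3.
(2.576 + 0.524) / 0.1923 = 3.100 / 0.1923 = 16.121.
n = 16.121² + 3 = 259.88 + 3 = 262.9.
Round up.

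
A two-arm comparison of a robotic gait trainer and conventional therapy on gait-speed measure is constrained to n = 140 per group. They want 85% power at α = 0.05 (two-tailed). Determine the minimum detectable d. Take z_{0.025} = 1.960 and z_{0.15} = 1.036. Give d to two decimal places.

For two independent groups of n = 140 each: d_min = (z_{α/2} + z_β)·√(2/n).
z-sum = 1.960 + 1.036 = 2.996.
d_min = 2.996 × √(2/140) = 2.996 × 0.1195 = 0.358.

d_min ≈ 0.36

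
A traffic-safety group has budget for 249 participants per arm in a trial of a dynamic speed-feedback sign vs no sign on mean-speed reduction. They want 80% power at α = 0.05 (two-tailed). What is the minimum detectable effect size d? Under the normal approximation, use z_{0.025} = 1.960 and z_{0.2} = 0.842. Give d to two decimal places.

For two independent groups of n = 249 each: d_min = (z_{α/2} + z_β)·√(2/n).
z-sum = 1.960 + 0.842 = 2.802.
d_min = 2.802 × √(2/249) = 2.802 × 0.0896 = 0.251.

d_min ≈ 0.25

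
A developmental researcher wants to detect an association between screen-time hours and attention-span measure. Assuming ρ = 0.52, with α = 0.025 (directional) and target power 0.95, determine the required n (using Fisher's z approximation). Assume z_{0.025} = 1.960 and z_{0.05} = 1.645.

Fisher's z: C = ½·ln((1+r)/(1−r)) = ½·ln(3.1667) = 0.5763.
n = ((z_{α} + z_β)/C)² + 3.
(1.960 + 1.645) / 0.5763 = 3.605 / 0.5763 = 6.255.
n = 6.255² + 3 = 39.13 + 3 = 42.1.
Round up.

n = 43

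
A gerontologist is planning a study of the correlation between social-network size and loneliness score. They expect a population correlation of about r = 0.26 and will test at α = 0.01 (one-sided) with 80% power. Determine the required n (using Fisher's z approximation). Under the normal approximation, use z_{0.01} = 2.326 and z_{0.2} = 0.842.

Fisher's z: C = ½·ln((1+r)/(1−r)) = ½·ln(1.7027) = 0.2661.
n = ((z_{α} + z_β)/C)² + 3.
(2.326 + 0.842) / 0.2661 = 3.168 / 0.2661 = 11.905.
n = 11.905² + 3 = 141.74 + 3 = 144.7.
Round up.

n = 145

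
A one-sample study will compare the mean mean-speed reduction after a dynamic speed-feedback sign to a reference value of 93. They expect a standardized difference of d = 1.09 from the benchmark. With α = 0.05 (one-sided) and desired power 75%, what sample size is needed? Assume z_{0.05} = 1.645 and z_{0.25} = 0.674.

For a one-sample test: n = ((z_{α} + z_β) / d)².
z_{α} + z_β = 1.645 + 0.674 = 2.319.
n = (2.319 / 1.09)² = 2.128² = 4.53.
Round up.

n = 5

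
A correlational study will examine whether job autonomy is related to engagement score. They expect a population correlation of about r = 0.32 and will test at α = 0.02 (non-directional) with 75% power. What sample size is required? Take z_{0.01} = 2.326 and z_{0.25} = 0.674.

Fisher's z: C = ½·ln((1+r)/(1−r)) = ½·ln(1.9412) = 0.3316.
n = ((z_{α/2} + z_β)/C)² + 3.
(2.326 + 0.674) / 0.3316 = 3.000 / 0.3316 = 9.047.
n = 9.047² + 3 = 81.85 + 3 = 84.8.
Round up.

n = 85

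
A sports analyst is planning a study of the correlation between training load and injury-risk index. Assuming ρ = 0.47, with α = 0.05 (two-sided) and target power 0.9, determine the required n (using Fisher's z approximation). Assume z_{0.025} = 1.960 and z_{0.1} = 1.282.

n = 44

Fisher's z: C = ½·ln((1+r)/(1−r)) = ½·ln(2.7736) = 0.5101.
n = ((z_{α/2} + z_β)/C)² + 3.
(1.960 + 1.282) / 0.5101 = 3.242 / 0.5101 = 6.356.
n = 6.356² + 3 = 40.39 + 3 = 43.4.
Round up.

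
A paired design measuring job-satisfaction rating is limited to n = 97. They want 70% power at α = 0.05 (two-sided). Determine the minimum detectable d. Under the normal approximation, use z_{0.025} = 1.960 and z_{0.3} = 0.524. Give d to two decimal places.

For a single sample (or paired design) of n = 97: d_min = (z_{α/2} + z_β)/√n.
z-sum = 1.960 + 0.524 = 2.484.
d_min = 2.484 / √97 = 2.484 / 9.849 = 0.252.

d_min ≈ 0.25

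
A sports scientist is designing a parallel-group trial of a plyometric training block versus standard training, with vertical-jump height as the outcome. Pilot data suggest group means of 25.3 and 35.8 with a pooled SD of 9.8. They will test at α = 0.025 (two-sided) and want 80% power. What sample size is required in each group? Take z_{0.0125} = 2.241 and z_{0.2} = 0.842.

n = 17 per group

Cohen's d = |M₁ − M₂| / SD_pooled = |25.3 − 35.8| / 9.8 = 10.5 / 9.8 = 1.071.
For two independent groups with equal n: n = 2·((z_{α/2} + z_β) / d)².
z_{α/2} + z_β = 2.241 + 0.842 = 3.083.
n = 2 × (3.083 / 1.071)² = 2 × 2.879² = 2 × 8.29 = 16.6.
Round up to the next whole participant.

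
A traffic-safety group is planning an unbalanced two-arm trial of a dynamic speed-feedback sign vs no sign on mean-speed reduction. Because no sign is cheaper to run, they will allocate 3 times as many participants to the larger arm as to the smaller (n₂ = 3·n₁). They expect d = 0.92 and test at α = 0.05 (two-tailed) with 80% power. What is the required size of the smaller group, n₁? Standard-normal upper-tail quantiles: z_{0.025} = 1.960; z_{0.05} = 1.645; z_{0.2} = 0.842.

With allocation ratio k = n₂/n₁ = 3, Var(x̄₁−x̄₂) = σ²(1/n₁ + 1/(k·n₁)) = σ²·(k+1)/(k·n₁).
So n₁ = (1 + 1/k)·((z_{α/2} + z_β)/d)² = 1.333 × (2.802/0.92)².
n₁ = 1.333 × 9.28 = 12.4.
Round up: n₁ = 13, giving n₂ = 3 × 13 = 39.

n₁ = 13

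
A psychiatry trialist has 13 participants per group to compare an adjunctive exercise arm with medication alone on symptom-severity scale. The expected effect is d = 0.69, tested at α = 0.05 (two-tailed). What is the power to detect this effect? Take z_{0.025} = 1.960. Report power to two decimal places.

power ≈ 0.42

For two equal groups, power = Φ(d·√(n/2) − z_{α/2}).
d·√(n/2) = 0.69 × √(13/2) = 0.69 × 2.550 = 1.759.
z_β = 1.759 − 1.960 = -0.201.
Power = Φ(-0.201) = 0.420.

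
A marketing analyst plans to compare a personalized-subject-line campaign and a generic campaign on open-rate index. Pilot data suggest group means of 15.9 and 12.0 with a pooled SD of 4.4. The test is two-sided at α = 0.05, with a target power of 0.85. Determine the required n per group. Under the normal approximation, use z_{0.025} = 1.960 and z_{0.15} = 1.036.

n = 23 per group

Cohen's d = |M₁ − M₂| / SD_pooled = |15.9 − 12.0| / 4.4 = 3.9 / 4.4 = 0.886.
For two independent groups with equal n: n = 2·((z_{α/2} + z_β) / d)².
z_{α/2} + z_β = 1.960 + 1.036 = 2.996.
n = 2 × (2.996 / 0.886)² = 2 × 3.381² = 2 × 11.43 = 22.9.
Round up to the next whole participant.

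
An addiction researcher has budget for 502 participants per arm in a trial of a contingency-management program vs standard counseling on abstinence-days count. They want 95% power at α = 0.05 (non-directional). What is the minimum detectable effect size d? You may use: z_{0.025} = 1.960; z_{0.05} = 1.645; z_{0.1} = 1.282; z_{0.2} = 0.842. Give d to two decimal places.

For two independent groups of n = 502 each: d_min = (z_{α/2} + z_β)·√(2/n).
z-sum = 1.960 + 1.645 = 3.605.
d_min = 3.605 × √(2/502) = 3.605 × 0.0631 = 0.228.

d_min ≈ 0.23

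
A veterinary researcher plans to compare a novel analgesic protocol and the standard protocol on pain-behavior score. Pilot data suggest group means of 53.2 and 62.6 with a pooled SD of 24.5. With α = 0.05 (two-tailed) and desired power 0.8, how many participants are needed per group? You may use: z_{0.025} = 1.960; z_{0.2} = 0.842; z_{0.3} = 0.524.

n = 107 per group

Cohen's d = |M₁ − M₂| / SD_pooled = |53.2 − 62.6| / 24.5 = 9.4 / 24.5 = 0.384.
For two independent groups with equal n: n = 2·((z_{α/2} + z_β) / d)².
z_{α/2} + z_β = 1.960 + 0.842 = 2.802.
n = 2 × (2.802 / 0.384)² = 2 × 7.297² = 2 × 53.24 = 106.5.
Round up to the next whole participant.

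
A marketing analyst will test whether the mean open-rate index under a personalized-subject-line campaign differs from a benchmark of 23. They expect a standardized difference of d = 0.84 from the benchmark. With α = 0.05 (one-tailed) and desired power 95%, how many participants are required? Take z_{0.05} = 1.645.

For a one-sample test: n = ((z_{α} + z_β) / d)².
z_{α} + z_β = 1.645 + 1.645 = 3.290.
n = (3.290 / 0.84)² = 3.917² = 15.34.
Round up.

n = 16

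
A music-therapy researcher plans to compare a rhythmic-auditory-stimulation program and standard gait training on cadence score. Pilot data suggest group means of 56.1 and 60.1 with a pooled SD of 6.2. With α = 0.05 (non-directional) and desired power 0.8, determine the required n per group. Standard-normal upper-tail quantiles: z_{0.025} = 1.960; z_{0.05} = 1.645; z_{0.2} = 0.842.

Cohen's d = |M₁ − M₂| / SD_pooled = |56.1 − 60.1| / 6.2 = 4.0 / 6.2 = 0.645.
For two independent groups with equal n: n = 2·((z_{α/2} + z_β) / d)².
z_{α/2} + z_β = 1.960 + 0.842 = 2.802.
n = 2 × (2.802 / 0.645)² = 2 × 4.344² = 2 × 18.87 = 37.7.
Round up to the next whole participant.

n = 38 per group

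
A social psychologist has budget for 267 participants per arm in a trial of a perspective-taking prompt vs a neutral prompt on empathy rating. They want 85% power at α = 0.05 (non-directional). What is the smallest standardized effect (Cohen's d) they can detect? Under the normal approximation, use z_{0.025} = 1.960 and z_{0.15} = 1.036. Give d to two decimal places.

d_min ≈ 0.26

For two independent groups of n = 267 each: d_min = (z_{α/2} + z_β)·√(2/n).
z-sum = 1.960 + 1.036 = 2.996.
d_min = 2.996 × √(2/267) = 2.996 × 0.0865 = 0.259.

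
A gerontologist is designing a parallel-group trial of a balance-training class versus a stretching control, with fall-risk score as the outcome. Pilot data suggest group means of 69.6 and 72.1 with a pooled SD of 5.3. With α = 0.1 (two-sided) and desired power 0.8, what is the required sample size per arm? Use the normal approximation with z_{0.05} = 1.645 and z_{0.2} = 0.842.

n = 56 per group

Cohen's d = |M₁ − M₂| / SD_pooled = |69.6 − 72.1| / 5.3 = 2.5 / 5.3 = 0.472.
For two independent groups with equal n: n = 2·((z_{α/2} + z_β) / d)².
z_{α/2} + z_β = 1.645 + 0.842 = 2.487.
n = 2 × (2.487 / 0.472)² = 2 × 5.269² = 2 × 27.76 = 55.5.
Round up to the next whole participant.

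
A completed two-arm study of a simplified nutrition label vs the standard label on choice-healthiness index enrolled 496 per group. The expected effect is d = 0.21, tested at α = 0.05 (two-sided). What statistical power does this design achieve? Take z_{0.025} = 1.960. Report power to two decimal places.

power ≈ 0.91

For two equal groups, power = Φ(d·√(n/2) − z_{α/2}).
d·√(n/2) = 0.21 × √(496/2) = 0.21 × 15.748 = 3.307.
z_β = 3.307 − 1.960 = 1.347.
Power = Φ(1.347) = 0.911.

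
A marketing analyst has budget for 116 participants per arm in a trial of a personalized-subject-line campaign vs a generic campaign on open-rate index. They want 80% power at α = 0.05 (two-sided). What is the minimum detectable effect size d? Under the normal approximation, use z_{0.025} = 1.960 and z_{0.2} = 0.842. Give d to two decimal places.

d_min ≈ 0.37

For two independent groups of n = 116 each: d_min = (z_{α/2} + z_β)·√(2/n).
z-sum = 1.960 + 0.842 = 2.802.
d_min = 2.802 × √(2/116) = 2.802 × 0.1313 = 0.368.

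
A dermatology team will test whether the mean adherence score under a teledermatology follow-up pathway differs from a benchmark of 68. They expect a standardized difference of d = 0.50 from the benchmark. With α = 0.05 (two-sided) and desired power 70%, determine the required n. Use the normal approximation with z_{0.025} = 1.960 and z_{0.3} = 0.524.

For a one-sample test: n = ((z_{α/2} + z_β) / d)².
z_{α/2} + z_β = 1.960 + 0.524 = 2.484.
n = (2.484 / 0.50)² = 4.968² = 24.68.
Round up.

n = 25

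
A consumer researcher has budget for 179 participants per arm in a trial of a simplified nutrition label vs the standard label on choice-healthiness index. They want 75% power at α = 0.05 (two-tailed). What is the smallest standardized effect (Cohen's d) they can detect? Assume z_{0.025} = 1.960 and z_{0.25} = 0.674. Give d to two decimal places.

d_min ≈ 0.28

For two independent groups of n = 179 each: d_min = (z_{α/2} + z_β)·√(2/n).
z-sum = 1.960 + 0.674 = 2.634.
d_min = 2.634 × √(2/179) = 2.634 × 0.1057 = 0.278.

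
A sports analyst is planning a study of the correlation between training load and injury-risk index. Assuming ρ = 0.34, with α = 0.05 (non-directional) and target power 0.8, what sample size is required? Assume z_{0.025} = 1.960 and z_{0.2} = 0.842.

Fisher's z: C = ½·ln((1+r)/(1−r)) = ½·ln(2.0303) = 0.3541.
n = ((z_{α/2} + z_β)/C)² + 3.
(1.960 + 0.842) / 0.3541 = 2.802 / 0.3541 = 7.913.
n = 7.913² + 3 = 62.62 + 3 = 65.6.
Round up.

n = 66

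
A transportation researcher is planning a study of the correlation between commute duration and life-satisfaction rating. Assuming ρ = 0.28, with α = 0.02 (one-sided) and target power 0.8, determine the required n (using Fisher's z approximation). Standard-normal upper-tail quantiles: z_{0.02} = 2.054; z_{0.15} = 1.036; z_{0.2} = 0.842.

Fisher's z: C = ½·ln((1+r)/(1−r)) = ½·ln(1.7778) = 0.2877.
n = ((z_{α} + z_β)/C)² + 3.
(2.054 + 0.842) / 0.2877 = 2.896 / 0.2877 = 10.066.
n = 10.066² + 3 = 101.33 + 3 = 104.3.
Round up.

n = 105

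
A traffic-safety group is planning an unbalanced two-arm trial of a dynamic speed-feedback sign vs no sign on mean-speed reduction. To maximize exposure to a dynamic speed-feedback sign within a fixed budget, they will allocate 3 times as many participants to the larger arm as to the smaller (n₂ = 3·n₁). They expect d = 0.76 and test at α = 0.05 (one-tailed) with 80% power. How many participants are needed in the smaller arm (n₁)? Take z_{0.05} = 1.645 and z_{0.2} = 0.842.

n₁ = 15

With allocation ratio k = n₂/n₁ = 3, Var(x̄₁−x̄₂) = σ²(1/n₁ + 1/(k·n₁)) = σ²·(k+1)/(k·n₁).
So n₁ = (1 + 1/k)·((z_{α} + z_β)/d)² = 1.333 × (2.487/0.76)².
n₁ = 1.333 × 10.71 = 14.3.
Round up: n₁ = 15, giving n₂ = 3 × 15 = 45.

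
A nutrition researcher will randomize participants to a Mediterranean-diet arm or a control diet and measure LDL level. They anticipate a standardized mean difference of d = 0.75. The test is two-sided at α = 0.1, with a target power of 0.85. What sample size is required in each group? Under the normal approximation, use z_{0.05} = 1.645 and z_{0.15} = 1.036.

For two independent groups with equal n: n = 2·((z_{α/2} + z_β) / d)².
z_{α/2} + z_β = 1.645 + 1.036 = 2.681.
n = 2 × (2.681 / 0.75)² = 2 × 3.575² = 2 × 12.78 = 25.6.
Round up to the next whole participant.

n = 26 per group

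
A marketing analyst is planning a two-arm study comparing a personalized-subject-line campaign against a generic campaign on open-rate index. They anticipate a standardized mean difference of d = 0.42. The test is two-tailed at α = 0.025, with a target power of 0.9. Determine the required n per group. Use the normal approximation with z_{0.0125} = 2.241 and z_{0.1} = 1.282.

n = 141 per group

For two independent groups with equal n: n = 2·((z_{α/2} + z_β) / d)².
z_{α/2} + z_β = 2.241 + 1.282 = 3.523.
n = 2 × (3.523 / 0.42)² = 2 × 8.388² = 2 × 70.36 = 140.7.
Round up to the next whole participant.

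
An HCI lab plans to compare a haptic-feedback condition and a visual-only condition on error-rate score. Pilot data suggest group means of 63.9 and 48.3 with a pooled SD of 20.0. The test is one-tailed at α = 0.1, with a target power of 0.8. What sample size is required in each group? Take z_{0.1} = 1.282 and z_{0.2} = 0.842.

n = 15 per group

Cohen's d = |M₁ − M₂| / SD_pooled = |63.9 − 48.3| / 20.0 = 15.6 / 20.0 = 0.780.
For two independent groups with equal n: n = 2·((z_{α} + z_β) / d)².
z_{α} + z_β = 1.282 + 0.842 = 2.124.
n = 2 × (2.124 / 0.780)² = 2 × 2.723² = 2 × 7.42 = 14.8.
Round up to the next whole participant.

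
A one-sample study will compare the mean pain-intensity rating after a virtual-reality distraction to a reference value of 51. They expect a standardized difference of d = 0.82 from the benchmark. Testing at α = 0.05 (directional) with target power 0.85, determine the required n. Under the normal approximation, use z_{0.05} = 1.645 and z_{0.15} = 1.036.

For a one-sample test: n = ((z_{α} + z_β) / d)².
z_{α} + z_β = 1.645 + 1.036 = 2.681.
n = (2.681 / 0.82)² = 3.270² = 10.69.
Round up.

n = 11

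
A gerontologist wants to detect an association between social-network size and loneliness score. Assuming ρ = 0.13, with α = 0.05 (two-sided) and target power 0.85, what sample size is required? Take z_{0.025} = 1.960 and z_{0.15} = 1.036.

n = 529

Fisher's z: C = ½·ln((1+r)/(1−r)) = ½·ln(1.2989) = 0.1307.
n = ((z_{α/2} + z_β)/C)² + 3.
(1.960 + 1.036) / 0.1307 = 2.996 / 0.1307 = 22.923.
n = 22.923² + 3 = 525.45 + 3 = 528.5.
Round up.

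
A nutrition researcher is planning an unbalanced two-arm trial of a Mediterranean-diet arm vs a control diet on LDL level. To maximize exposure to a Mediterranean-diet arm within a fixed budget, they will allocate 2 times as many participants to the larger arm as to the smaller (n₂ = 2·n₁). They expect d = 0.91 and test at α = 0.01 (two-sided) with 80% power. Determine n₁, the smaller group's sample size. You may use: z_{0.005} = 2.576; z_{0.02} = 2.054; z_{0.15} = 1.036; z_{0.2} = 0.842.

n₁ = 22

With allocation ratio k = n₂/n₁ = 2, Var(x̄₁−x̄₂) = σ²(1/n₁ + 1/(k·n₁)) = σ²·(k+1)/(k·n₁).
So n₁ = (1 + 1/k)·((z_{α/2} + z_β)/d)² = 1.500 × (3.418/0.91)².
n₁ = 1.500 × 14.11 = 21.2.
Round up: n₁ = 22, giving n₂ = 2 × 22 = 44.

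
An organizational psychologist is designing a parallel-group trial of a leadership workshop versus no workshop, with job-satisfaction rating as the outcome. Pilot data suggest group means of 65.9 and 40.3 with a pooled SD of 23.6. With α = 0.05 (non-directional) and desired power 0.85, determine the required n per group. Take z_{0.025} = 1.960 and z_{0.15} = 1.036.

n = 16 per group

Cohen's d = |M₁ − M₂| / SD_pooled = |65.9 − 40.3| / 23.6 = 25.6 / 23.6 = 1.085.
For two independent groups with equal n: n = 2·((z_{α/2} + z_β) / d)².
z_{α/2} + z_β = 1.960 + 1.036 = 2.996.
n = 2 × (2.996 / 1.085)² = 2 × 2.761² = 2 × 7.62 = 15.2.
Round up to the next whole participant.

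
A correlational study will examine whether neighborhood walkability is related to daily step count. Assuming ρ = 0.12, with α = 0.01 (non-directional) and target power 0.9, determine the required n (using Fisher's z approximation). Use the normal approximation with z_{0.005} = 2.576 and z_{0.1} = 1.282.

Fisher's z: C = ½·ln((1+r)/(1−r)) = ½·ln(1.2727) = 0.1206.
n = ((z_{α/2} + z_β)/C)² + 3.
(2.576 + 1.282) / 0.1206 = 3.858 / 0.1206 = 31.990.
n = 31.990² + 3 = 1023.36 + 3 = 1026.4.
Round up.

n = 1027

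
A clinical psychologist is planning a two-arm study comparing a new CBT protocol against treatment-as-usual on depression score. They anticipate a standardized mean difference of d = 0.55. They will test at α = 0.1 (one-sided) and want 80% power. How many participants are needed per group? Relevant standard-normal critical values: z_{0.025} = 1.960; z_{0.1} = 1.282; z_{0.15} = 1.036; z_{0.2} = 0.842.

For two independent groups with equal n: n = 2·((z_{α} + z_β) / d)².
z_{α} + z_β = 1.282 + 0.842 = 2.124.
n = 2 × (2.124 / 0.55)² = 2 × 3.862² = 2 × 14.91 = 29.8.
Round up to the next whole participant.

n = 30 per group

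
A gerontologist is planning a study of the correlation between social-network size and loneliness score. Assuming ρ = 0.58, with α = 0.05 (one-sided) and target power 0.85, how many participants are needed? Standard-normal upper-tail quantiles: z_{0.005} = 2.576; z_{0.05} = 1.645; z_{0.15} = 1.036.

n = 20

Fisher's z: C = ½·ln((1+r)/(1−r)) = ½·ln(3.7619) = 0.6625.
n = ((z_{α} + z_β)/C)² + 3.
(1.645 + 1.036) / 0.6625 = 2.681 / 0.6625 = 4.047.
n = 4.047² + 3 = 16.38 + 3 = 19.4.
Round up.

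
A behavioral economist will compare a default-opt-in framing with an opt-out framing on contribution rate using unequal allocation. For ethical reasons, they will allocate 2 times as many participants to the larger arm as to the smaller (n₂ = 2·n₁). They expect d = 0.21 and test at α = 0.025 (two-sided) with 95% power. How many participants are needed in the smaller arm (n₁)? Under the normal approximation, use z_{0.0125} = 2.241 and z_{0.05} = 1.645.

With allocation ratio k = n₂/n₁ = 2, Var(x̄₁−x̄₂) = σ²(1/n₁ + 1/(k·n₁)) = σ²·(k+1)/(k·n₁).
So n₁ = (1 + 1/k)·((z_{α/2} + z_β)/d)² = 1.500 × (3.886/0.21)².
n₁ = 1.500 × 342.43 = 513.6.
Round up: n₁ = 514, giving n₂ = 2 × 514 = 1028.

n₁ = 514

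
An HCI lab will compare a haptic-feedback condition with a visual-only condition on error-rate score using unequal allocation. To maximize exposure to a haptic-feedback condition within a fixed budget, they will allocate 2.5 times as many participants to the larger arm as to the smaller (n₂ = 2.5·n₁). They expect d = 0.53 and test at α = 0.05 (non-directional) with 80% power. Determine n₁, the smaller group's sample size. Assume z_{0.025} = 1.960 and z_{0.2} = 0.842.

With allocation ratio k = n₂/n₁ = 2.5, Var(x̄₁−x̄₂) = σ²(1/n₁ + 1/(k·n₁)) = σ²·(k+1)/(k·n₁).
So n₁ = (1 + 1/k)·((z_{α/2} + z_β)/d)² = 1.400 × (2.802/0.53)².
n₁ = 1.400 × 27.95 = 39.1.
Round up: n₁ = 40, giving n₂ = 2.5 × 40 = 100.

n₁ = 40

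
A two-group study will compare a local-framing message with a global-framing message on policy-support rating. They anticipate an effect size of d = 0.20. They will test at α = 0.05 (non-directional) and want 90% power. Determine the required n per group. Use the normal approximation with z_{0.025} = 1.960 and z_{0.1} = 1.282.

For two independent groups with equal n: n = 2·((z_{α/2} + z_β) / d)².
z_{α/2} + z_β = 1.960 + 1.282 = 3.242.
n = 2 × (3.242 / 0.20)² = 2 × 16.210² = 2 × 262.76 = 525.5.
Round up to the next whole participant.

n = 526 per group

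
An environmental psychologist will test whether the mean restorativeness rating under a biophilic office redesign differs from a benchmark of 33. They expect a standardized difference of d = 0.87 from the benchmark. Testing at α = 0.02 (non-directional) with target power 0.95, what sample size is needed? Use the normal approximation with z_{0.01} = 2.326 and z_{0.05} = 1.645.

For a one-sample test: n = ((z_{α/2} + z_β) / d)².
z_{α/2} + z_β = 2.326 + 1.645 = 3.971.
n = (3.971 / 0.87)² = 4.564² = 20.83.
Round up.

n = 21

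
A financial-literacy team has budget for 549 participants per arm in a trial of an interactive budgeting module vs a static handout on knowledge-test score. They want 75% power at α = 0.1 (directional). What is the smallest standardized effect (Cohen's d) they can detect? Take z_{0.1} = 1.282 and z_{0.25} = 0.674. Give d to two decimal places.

For two independent groups of n = 549 each: d_min = (z_{α} + z_β)·√(2/n).
z-sum = 1.282 + 0.674 = 1.956.
d_min = 1.956 × √(2/549) = 1.956 × 0.0604 = 0.118.

d_min ≈ 0.12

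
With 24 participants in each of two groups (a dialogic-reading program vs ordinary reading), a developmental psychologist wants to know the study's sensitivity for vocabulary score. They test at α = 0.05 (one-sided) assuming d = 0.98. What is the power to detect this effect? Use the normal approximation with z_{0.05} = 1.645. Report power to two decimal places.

power ≈ 0.96

For two equal groups, power = Φ(d·√(n/2) − z_{α}).
d·√(n/2) = 0.98 × √(24/2) = 0.98 × 3.464 = 3.395.
z_β = 3.395 − 1.645 = 1.750.
Power = Φ(1.750) = 0.960.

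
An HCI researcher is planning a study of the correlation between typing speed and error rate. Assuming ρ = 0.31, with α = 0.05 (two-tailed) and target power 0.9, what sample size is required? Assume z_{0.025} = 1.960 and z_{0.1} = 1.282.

Fisher's z: C = ½·ln((1+r)/(1−r)) = ½·ln(1.8986) = 0.3205.
n = ((z_{α/2} + z_β)/C)² + 3.
(1.960 + 1.282) / 0.3205 = 3.242 / 0.3205 = 10.115.
n = 10.115² + 3 = 102.32 + 3 = 105.3.
Round up.

n = 106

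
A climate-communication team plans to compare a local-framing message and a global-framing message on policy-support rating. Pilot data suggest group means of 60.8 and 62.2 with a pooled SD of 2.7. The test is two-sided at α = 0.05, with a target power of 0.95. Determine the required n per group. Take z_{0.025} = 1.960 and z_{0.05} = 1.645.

Cohen's d = |M₁ − M₂| / SD_pooled = |60.8 − 62.2| / 2.7 = 1.4 / 2.7 = 0.519.
For two independent groups with equal n: n = 2·((z_{α/2} + z_β) / d)².
z_{α/2} + z_β = 1.960 + 1.645 = 3.605.
n = 2 × (3.605 / 0.519)² = 2 × 6.946² = 2 × 48.25 = 96.5.
Round up to the next whole participant.

n = 97 per group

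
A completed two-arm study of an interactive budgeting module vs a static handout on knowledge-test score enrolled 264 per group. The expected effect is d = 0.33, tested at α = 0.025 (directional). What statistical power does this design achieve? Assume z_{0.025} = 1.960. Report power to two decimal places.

For two equal groups, power = Φ(d·√(n/2) − z_{α}).
d·√(n/2) = 0.33 × √(264/2) = 0.33 × 11.489 = 3.791.
z_β = 3.791 − 1.960 = 1.831.
Power = Φ(1.831) = 0.966.

power ≈ 0.97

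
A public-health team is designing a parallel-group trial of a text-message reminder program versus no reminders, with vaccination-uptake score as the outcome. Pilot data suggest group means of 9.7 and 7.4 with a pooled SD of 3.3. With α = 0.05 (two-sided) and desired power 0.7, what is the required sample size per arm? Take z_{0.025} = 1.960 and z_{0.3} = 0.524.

n = 26 per group

Cohen's d = |M₁ − M₂| / SD_pooled = |9.7 − 7.4| / 3.3 = 2.3 / 3.3 = 0.697.
For two independent groups with equal n: n = 2·((z_{α/2} + z_β) / d)².
z_{α/2} + z_β = 1.960 + 0.524 = 2.484.
n = 2 × (2.484 / 0.697)² = 2 × 3.564² = 2 × 12.70 = 25.4.
Round up to the next whole participant.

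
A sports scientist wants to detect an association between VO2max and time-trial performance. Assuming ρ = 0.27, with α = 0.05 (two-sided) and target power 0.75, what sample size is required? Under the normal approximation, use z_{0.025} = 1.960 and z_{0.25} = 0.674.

Fisher's z: C = ½·ln((1+r)/(1−r)) = ½·ln(1.7397) = 0.2769.
n = ((z_{α/2} + z_β)/C)² + 3.
(1.960 + 0.674) / 0.2769 = 2.634 / 0.2769 = 9.512.
n = 9.512² + 3 = 90.49 + 3 = 93.5.
Round up.

n = 94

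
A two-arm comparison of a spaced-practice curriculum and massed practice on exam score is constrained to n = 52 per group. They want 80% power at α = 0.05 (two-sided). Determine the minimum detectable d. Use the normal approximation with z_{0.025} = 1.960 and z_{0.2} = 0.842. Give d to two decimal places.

For two independent groups of n = 52 each: d_min = (z_{α/2} + z_β)·√(2/n).
z-sum = 1.960 + 0.842 = 2.802.
d_min = 2.802 × √(2/52) = 2.802 × 0.1961 = 0.550.

d_min ≈ 0.55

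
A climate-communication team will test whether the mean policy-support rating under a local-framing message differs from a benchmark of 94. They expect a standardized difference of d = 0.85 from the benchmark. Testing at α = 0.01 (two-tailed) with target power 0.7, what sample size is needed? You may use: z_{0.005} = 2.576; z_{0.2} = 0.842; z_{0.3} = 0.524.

For a one-sample test: n = ((z_{α/2} + z_β) / d)².
z_{α/2} + z_β = 2.576 + 0.524 = 3.100.
n = (3.100 / 0.85)² = 3.647² = 13.30.
Round up.

n = 14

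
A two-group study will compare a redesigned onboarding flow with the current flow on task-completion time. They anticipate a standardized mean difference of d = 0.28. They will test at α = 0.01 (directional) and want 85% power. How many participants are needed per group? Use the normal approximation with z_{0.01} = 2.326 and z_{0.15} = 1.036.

For two independent groups with equal n: n = 2·((z_{α} + z_β) / d)².
z_{α} + z_β = 2.326 + 1.036 = 3.362.
n = 2 × (3.362 / 0.28)² = 2 × 12.007² = 2 × 144.17 = 288.3.
Round up to the next whole participant.

n = 289 per group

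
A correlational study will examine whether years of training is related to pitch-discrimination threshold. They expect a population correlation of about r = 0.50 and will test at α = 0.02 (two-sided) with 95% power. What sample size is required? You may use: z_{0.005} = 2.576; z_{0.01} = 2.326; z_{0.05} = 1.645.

n = 56

Fisher's z: C = ½·ln((1+r)/(1−r)) = ½·ln(3.0000) = 0.5493.
n = ((z_{α/2} + z_β)/C)² + 3.
(2.326 + 1.645) / 0.5493 = 3.971 / 0.5493 = 7.229.
n = 7.229² + 3 = 52.26 + 3 = 55.3.
Round up.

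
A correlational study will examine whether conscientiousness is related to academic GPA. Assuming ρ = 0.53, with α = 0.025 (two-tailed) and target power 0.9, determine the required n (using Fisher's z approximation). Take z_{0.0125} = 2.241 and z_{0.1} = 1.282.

n = 39

Fisher's z: C = ½·ln((1+r)/(1−r)) = ½·ln(3.2553) = 0.5901.
n = ((z_{α/2} + z_β)/C)² + 3.
(2.241 + 1.282) / 0.5901 = 3.523 / 0.5901 = 5.970.
n = 5.970² + 3 = 35.64 + 3 = 38.6.
Round up.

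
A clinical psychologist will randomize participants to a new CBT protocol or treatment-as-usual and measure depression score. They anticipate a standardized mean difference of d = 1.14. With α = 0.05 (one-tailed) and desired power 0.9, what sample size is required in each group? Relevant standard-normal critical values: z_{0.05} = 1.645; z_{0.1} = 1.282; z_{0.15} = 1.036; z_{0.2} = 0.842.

For two independent groups with equal n: n = 2·((z_{α} + z_β) / d)².
z_{α} + z_β = 1.645 + 1.282 = 2.927.
n = 2 × (2.927 / 1.14)² = 2 × 2.568² = 2 × 6.59 = 13.2.
Round up to the next whole participant.

n = 14 per group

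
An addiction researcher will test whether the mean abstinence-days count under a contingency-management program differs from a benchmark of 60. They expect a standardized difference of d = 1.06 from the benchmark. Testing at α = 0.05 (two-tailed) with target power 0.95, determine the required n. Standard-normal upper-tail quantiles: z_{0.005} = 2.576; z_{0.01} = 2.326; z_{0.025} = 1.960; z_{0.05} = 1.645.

For a one-sample test: n = ((z_{α/2} + z_β) / d)².
z_{α/2} + z_β = 1.960 + 1.645 = 3.605.
n = (3.605 / 1.06)² = 3.401² = 11.57.
Round up.

n = 12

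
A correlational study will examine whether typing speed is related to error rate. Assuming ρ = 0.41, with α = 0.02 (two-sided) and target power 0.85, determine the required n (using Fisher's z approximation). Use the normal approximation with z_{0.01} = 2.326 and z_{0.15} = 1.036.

Fisher's z: C = ½·ln((1+r)/(1−r)) = ½·ln(2.3898) = 0.4356.
n = ((z_{α/2} + z_β)/C)² + 3.
(2.326 + 1.036) / 0.4356 = 3.362 / 0.4356 = 7.718.
n = 7.718² + 3 = 59.57 + 3 = 62.6.
Round up.

n = 63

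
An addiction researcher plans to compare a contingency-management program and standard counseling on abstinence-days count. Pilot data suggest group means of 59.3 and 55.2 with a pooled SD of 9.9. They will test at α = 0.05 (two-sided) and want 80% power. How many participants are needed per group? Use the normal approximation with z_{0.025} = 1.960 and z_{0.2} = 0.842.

Cohen's d = |M₁ − M₂| / SD_pooled = |59.3 − 55.2| / 9.9 = 4.1 / 9.9 = 0.414.
For two independent groups with equal n: n = 2·((z_{α/2} + z_β) / d)².
z_{α/2} + z_β = 1.960 + 0.842 = 2.802.
n = 2 × (2.802 / 0.414)² = 2 × 6.768² = 2 × 45.81 = 91.6.
Round up to the next whole participant.

n = 92 per group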